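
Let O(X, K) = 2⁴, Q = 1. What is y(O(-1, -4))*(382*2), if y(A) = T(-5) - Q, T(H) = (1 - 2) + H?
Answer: -5348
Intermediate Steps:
O(X, K) = 16
T(H) = -1 + H
y(A) = -7 (y(A) = (-1 - 5) - 1*1 = -6 - 1 = -7)
y(O(-1, -4))*(382*2) = -2674*2 = -7*764 = -5348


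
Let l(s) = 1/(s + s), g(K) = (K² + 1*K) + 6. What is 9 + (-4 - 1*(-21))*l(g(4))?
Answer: 485/52 ≈ 9.3269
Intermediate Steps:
g(K) = 6 + K + K² (g(K) = (K² + K) + 6 = (K + K²) + 6 = 6 + K + K²)
l(s) = 1/(2*s)
9 + (-4 - 1*(-21))*l(g(4)) = 9 + (-4 - 1*(-21))*(1/(2*(6 + 4 + 4²))) = 9 + (-4 + 21)*(1/(2*(6 + 4 + 16))) = 9 + 17*((½)/26) = 9 + 17*((½)*(1/26)) = 9 + 17*(1/52) = 9 + 17/52 = 485/52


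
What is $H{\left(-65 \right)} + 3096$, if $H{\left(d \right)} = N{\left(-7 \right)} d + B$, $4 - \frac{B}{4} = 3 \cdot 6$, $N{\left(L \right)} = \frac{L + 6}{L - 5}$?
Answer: $\frac{36415}{12} \approx 3034.6$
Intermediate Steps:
$N{\left(L \right)} = \frac{6 + L}{-5 + L}$
$B = -56$ ($B = 16 - 4 \cdot 3 \cdot 6 = 16 - 72 = -56$)
$H{\left(d \right)} = -56 + \frac{d}{12}$ ($H{\left(d \right)} = \frac{6 - 7}{-5 - 7} d - 56 = \frac{1}{-12} \left(-1\right) d - 56 = \left(- \frac{1}{12}\right) \left(-1\right) d - 56 = \frac{d}{12} - 56 = -56 + \frac{d}{12}$)
$H{\left(-65 \right)} + 3096 = \left(-56 + \frac{1}{12} \left(-65\right)\right) + 3096 = \left(-56 - \frac{65}{12}\right) + 3096 = - \frac{737}{12} + 3096 = \frac{36415}{12}$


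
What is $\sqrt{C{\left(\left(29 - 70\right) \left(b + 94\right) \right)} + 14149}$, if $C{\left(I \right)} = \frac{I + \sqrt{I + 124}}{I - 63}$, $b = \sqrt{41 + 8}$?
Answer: $\frac{\sqrt{62520350387 - 1051 i \sqrt{4017}}}{2102} \approx 118.95 - 6.337 \cdot 10^{-5} i$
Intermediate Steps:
$b = 7$ ($b = \sqrt{49} = 7$)
$C{\left(I \right)} = \frac{I + \sqrt{124 + I}}{-63 + I}$
$\sqrt{C{\left(\left(29 - 70\right) \left(b + 94\right) \right)} + 14149} = \sqrt{\frac{\left(29 - 70\right) \left(7 + 94\right) + \sqrt{124 + \left(29 - 70\right) \left(7 + 94\right)}}{-63 + \left(29 - 70\right) \left(7 + 94\right)} + 14149} = \sqrt{\frac{\left(-41\right) 101 + \sqrt{124 - 4141}}{-63 - 4141} + 14149} = \sqrt{\frac{-4141 + \sqrt{124 - 4141}}{-63 - 4141} + 14149} = \sqrt{\frac{-4141 + \sqrt{-4017}}{-4204} + 14149} = \sqrt{- \frac{-4141 + i \sqrt{4017}}{4204} + 14149} = \sqrt{\left(\frac{4141}{4204} - \frac{i \sqrt{4017}}{4204}\right) + 14149} = \sqrt{\frac{59486537}{4204} - \frac{i \sqrt{4017}}{4204}}$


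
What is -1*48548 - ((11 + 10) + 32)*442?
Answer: -71974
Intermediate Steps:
-1*48548 - ((11 + 10) + 32)*442 = -48548 - (21 + 32)*442 = -48548 - 53*442 = -48548 - 1*23426 = -48548 - 23426 = -71974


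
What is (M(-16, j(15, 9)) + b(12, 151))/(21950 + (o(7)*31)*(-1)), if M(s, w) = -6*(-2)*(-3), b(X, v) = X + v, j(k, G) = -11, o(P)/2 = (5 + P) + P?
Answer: 127/20772 ≈ 0.0061140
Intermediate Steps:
o(P) = 10 + 4*P (o(P) = 2*((5 + P) + P) = 2*(5 + 2*P) = 10 + 4*P)
M(s, w) = -36 (M(s, w) = 12*(-3) = -36)
(M(-16, j(15, 9)) + b(12, 151))/(21950 + (o(7)*31)*(-1)) = (-36 + (12 + 151))/(21950 + ((10 + 4*7)*31)*(-1)) = (-36 + 163)/(21950 + ((10 + 28)*31)*(-1)) = 127/(21950 + (38*31)*(-1)) = 127/(21950 + 1178*(-1)) = 127/(21950 - 1178) = 127/20772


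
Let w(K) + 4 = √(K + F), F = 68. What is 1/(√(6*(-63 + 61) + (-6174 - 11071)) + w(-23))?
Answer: 1/(-4 + 3*√5 + I*√17257) ≈ 0.00015687 - 0.0076091*I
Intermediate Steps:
w(K) = -4 + √(68 + K) (w(K) = -4 + √(K + 68) = -4 + √(68 + K))
1/(√(6*(-63 + 61) + (-6174 - 11071)) + w(-23)) = 1/(√(6*(-63 + 61) + (-6174 - 11071)) + (-4 + √(68 - 23))) = 1/(√(6*(-2) - 17245) + (-4 + √45)) = 1/(√(-12 - 17245) + (-4 + 3*√5)) = 1/(√(-17257) + (-4 + 3*√5)) = 1/(I*√17257 + (-4 + 3*√5)) = 1/(-4 + 3*√5 + I*√17257)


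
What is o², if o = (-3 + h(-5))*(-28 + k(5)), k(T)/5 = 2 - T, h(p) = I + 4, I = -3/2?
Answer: 1849/4 ≈ 462.25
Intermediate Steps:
I = -3/2 (I = -3*½ = -3/2 ≈ -1.5000)
h(p) = 5/2 (h(p) = -3/2 + 4 = 5/2)
k(T) = 10 - 5*T (k(T) = 5*(2 - T) = 10 - 5*T)
o = 43/2 (o = (-3 + 5/2)*(-28 + (10 - 5*5)) = -(-28 + (10 - 25))/2 = -(-28 - 15)/2 = -½*(-43) = 43/2 ≈ 21.500)
o² = (43/2)² = 1849/4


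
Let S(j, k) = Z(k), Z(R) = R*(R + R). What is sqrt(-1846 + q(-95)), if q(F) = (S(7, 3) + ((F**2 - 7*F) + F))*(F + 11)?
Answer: I*sqrt(809338) ≈ 899.63*I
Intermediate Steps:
Z(R) = 2*R**2 (Z(R) = R*(2*R) = 2*R**2)
S(j, k) = 2*k**2
q(F) = (11 + F)*(18 + F**2 - 6*F) (q(F) = (2*3**2 + ((F**2 - 7*F) + F))*(F + 11) = (2*9 + (F**2 - 6*F))*(11 + F) = (18 + (F**2 - 6*F))*(11 + F) = (18 + F**2 - 6*F)*(11 + F) = (11 + F)*(18 + F**2 - 6*F))
sqrt(-1846 + q(-95)) = sqrt(-1846 + (198 + (-95)**3 - 48*(-95) + 5*(-95)**2)) = sqrt(-1846 + (198 - 857375 + 4560 + 5*9025)) = sqrt(-1846 + (198 - 857375 + 4560 + 45125)) = sqrt(-1846 - 807492) = sqrt(-809338) = I*sqrt(809338)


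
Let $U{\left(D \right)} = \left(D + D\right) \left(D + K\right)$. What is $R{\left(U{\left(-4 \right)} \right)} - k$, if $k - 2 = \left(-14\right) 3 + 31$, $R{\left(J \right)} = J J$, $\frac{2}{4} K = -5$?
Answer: $12553$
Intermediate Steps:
$K = -10$ ($K = 2 \left(-5\right) = -10$)
$U{\left(D \right)} = 2 D \left(-10 + D\right)$ ($U{\left(D \right)} = \left(D + D\right) \left(D - 10\right) = 2 D \left(-10 + D\right)$)
$R{\left(J \right)} = J^{2}$
$k = -9$ ($k = 2 + \left(\left(-14\right) 3 + 31\right) = 2 + \left(-42 + 31\right) = 2 - 11 = -9$)
$R{\left(U{\left(-4 \right)} \right)} - k = \left(2 \left(-4\right) \left(-10 - 4\right)\right)^{2} - -9 = \left(2 \left(-4\right) \left(-14\right)\right)^{2} + 9 = 112^{2} + 9 = 12544 + 9 = 12553$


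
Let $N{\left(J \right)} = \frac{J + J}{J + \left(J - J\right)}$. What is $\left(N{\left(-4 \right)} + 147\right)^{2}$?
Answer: $22201$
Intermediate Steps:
$N{\left(J \right)} = 2$ ($N{\left(J \right)} = \frac{2 J}{J + 0} = \frac{2 J}{J} = 2$)
$\left(N{\left(-4 \right)} + 147\right)^{2} = \left(2 + 147\right)^{2} = 149^{2} = 22201$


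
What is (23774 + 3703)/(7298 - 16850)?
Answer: -9159/3184 ≈ -2.8766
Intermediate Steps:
(23774 + 3703)/(7298 - 16850) = 27477/(-9552) = 27477*(-1/9552) = -9159/3184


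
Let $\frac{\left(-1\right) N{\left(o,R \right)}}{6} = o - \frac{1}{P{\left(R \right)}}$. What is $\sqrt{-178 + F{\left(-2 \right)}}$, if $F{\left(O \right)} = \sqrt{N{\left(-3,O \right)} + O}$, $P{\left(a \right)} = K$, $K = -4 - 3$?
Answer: $\frac{\sqrt{-8722 + 7 \sqrt{742}}}{7} \approx 13.195 i$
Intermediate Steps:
$K = -7$ ($K = -4 - 3 = -7$)
$P{\left(a \right)} = -7$
$N{\left(o,R \right)} = - \frac{6}{7} - 6 o$ ($N{\left(o,R \right)} = - 6 \left(o - \frac{1}{-7}\right) = - 6 \left(o - - \frac{1}{7}\right) = - 6 \left(o + \frac{1}{7}\right) = - 6 \left(\frac{1}{7} + o\right) = - \frac{6}{7} - 6 o$)
$F{\left(O \right)} = \sqrt{\frac{120}{7} + O}$ ($F{\left(O \right)} = \sqrt{\left(- \frac{6}{7} - -18\right) + O} = \sqrt{\left(- \frac{6}{7} + 18\right) + O} = \sqrt{\frac{120}{7} + O}$)
$\sqrt{-178 + F{\left(-2 \right)}} = \sqrt{-178 + \frac{\sqrt{840 + 49 \left(-2\right)}}{7}} = \sqrt{-178 + \frac{\sqrt{840 - 98}}{7}} = \sqrt{-178 + \frac{\sqrt{742}}{7}}$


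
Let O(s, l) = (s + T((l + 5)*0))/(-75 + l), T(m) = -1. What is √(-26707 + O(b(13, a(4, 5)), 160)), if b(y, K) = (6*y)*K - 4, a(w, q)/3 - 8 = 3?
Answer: I*√192739710/85 ≈ 163.33*I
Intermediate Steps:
a(w, q) = 33 (a(w, q) = 24 + 3*3 = 24 + 9 = 33)
b(y, K) = -4 + 6*K*y (b(y, K) = 6*K*y - 4 = -4 + 6*K*y)
O(s, l) = (-1 + s)/(-75 + l) (O(s, l) = (s - 1)/(-75 + l) = (-1 + s)/(-75 + l))
√(-26707 + O(b(13, a(4, 5)), 160)) = √(-26707 + (-1 + (-4 + 6*33*13))/(-75 + 160)) = √(-26707 + (-1 + (-4 + 2574))/85) = √(-26707 + (-1 + 2570)/85) = √(-26707 + (1/85)*2569) = √(-26707 + 2569/85) = √(-2267526/85) = I*√192739710/85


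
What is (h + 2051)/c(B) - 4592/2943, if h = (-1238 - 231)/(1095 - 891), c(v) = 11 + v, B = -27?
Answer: -414009331/3201984 ≈ -129.30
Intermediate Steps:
h = -1469/204 ≈ -7.2010
(h + 2051)/c(B) - 4592/2943 = (-1469/204 + 2051)/(11 - 27) - 4592/2943 = (416935/204)/(-16) - 4592*1/2943 = (416935/204)*(-1/16) - 4592/2943 = -416935/3264 - 4592/2943 = -414009331/3201984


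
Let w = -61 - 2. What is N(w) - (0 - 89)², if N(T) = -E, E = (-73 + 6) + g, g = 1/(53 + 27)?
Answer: -628321/80 ≈ -7854.0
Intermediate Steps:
g = 1/80 ≈ 0.012500
w = -63
E = -5359/80 (E = (-73 + 6) + 1/80 = -67 + 1/80 = -5359/80 ≈ -66.988)
N(T) = 5359/80 (N(T) = -1*(-5359/80) = 5359/80)
N(w) - (0 - 89)² = 5359/80 - (0 - 89)² = 5359/80 - 1*(-89)² = 5359/80 - 1*7921 = 5359/80 - 7921 = -628321/80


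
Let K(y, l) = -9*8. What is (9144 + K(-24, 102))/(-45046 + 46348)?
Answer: 216/31 ≈ 6.9677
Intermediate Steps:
K(y, l) = -72
(9144 + K(-24, 102))/(-45046 + 46348) = (9144 - 72)/(-45046 + 46348) = 9072/1302 = 9072*(1/1302) = 216/31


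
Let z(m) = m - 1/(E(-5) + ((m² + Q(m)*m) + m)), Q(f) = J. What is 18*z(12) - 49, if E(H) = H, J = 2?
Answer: 29207/175 ≈ 166.90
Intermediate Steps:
Q(f) = 2
z(m) = m - 1/(-5 + m² + 3*m) (z(m) = m - 1/(-5 + ((m² + 2*m) + m)) = m - 1/(-5 + (m² + 3*m)) = m - 1/(-5 + m² + 3*m))
18*z(12) - 49 = 18*((-1 + 12³ - 5*12 + 3*12²)/(-5 + 12² + 3*12)) - 49 = 18*((-1 + 1728 - 60 + 3*144)/(-5 + 144 + 36)) - 49 = 18*((-1 + 1728 - 60 + 432)/175) - 49 = 18*((1/175)*2099) - 49 = 18*(2099/175) - 49 = 37782/175 - 49 = 29207/175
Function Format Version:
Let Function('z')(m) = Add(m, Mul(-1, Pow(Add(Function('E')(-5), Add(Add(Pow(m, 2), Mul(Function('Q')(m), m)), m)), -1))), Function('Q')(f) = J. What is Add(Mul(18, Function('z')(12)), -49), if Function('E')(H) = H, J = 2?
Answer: Rational(29207, 175) ≈ 166.90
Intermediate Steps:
Function('Q')(f) = 2
Function('z')(m) = Add(m, Mul(-1, Pow(Add(-5, Pow(m, 2), Mul(3, m)), -1))) (Function('z')(m) = Add(m, Mul(-1, Pow(Add(-5, Add(Add(Pow(m, 2), Mul(2, m)), m)), -1))) = Add(m, Mul(-1, Pow(Add(-5, Add(Pow(m, 2), Mul(3, m))), -1))) = Add(m, Mul(-1, Pow(Add(-5, Pow(m, 2), Mul(3, m)), -1))))
Add(Mul(18, Function('z')(12)), -49) = Add(Mul(18, Mul(Pow(Add(-5, Pow(12, 2), Mul(3, 12)), -1), Add(-1, Pow(12, 3), Mul(-5, 12), Mul(3, Pow(12, 2))))), -49) = Add(Mul(18, Mul(Pow(Add(-5, 144, 36), -1), Add(-1, 1728, -60, Mul(3, 144)))), -49) = Add(Mul(18, Mul(Pow(175, -1), Add(-1, 1728, -60, 432))), -49) = Add(Mul(18, Mul(Rational(1, 175), 2099)), -49) = Add(Mul(18, Rational(2099, 175)), -49) = Add(Rational(37782, 175), -49) = Rational(29207, 175)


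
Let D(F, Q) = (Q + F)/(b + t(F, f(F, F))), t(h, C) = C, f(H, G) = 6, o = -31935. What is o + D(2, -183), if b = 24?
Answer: -958231/30 ≈ -31941.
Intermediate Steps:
D(F, Q) = F/30 + Q/30 (D(F, Q) = (Q + F)/(24 + 6) = (F + Q)/30 = (F + Q)*(1/30) = F/30 + Q/30)
o + D(2, -183) = -31935 + ((1/30)*2 + (1/30)*(-183)) = -31935 + (1/15 - 61/10) = -31935 - 181/30 = -958231/30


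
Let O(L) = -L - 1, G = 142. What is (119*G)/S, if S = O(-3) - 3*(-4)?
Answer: 1207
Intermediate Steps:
O(L) = -1 - L
S = 14 (S = (-1 - 1*(-3)) - 3*(-4) = (-1 + 3) + 12 = 2 + 12 = 14)
(119*G)/S = (119*142)/14 = 16898*(1/14) = 1207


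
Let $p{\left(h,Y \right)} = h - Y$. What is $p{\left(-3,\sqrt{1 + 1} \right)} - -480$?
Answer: $477 - \sqrt{2} \approx 475.59$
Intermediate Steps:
$p{\left(-3,\sqrt{1 + 1} \right)} - -480 = \left(-3 - \sqrt{1 + 1}\right) - -480 = \left(-3 - \sqrt{2}\right) + 480 = 477 - \sqrt{2}$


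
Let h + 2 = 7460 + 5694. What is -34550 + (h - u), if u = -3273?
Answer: -18125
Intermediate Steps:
h = 13152 (h = -2 + (7460 + 5694) = -2 + 13154 = 13152)
-34550 + (h - u) = -34550 + (13152 - 1*(-3273)) = -34550 + (13152 + 3273) = -34550 + 16425 = -18125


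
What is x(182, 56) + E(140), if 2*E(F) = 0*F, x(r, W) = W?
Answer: 56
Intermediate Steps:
E(F) = 0 (E(F) = (0*F)/2 = (½)*0 = 0)
x(182, 56) + E(140) = 56 + 0 = 56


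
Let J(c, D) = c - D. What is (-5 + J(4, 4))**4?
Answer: 625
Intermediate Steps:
(-5 + J(4, 4))**4 = (-5 + (4 - 1*4))**4 = (-5 + (4 - 4))**4 = (-5 + 0)**4 = (-5)**4 = 625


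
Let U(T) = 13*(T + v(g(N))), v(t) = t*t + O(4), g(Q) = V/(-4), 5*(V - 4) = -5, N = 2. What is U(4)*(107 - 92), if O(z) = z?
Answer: 26715/16 ≈ 1669.7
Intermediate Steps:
V = 3 (V = 4 + (⅕)*(-5) = 4 - 1 = 3)
g(Q) = -¾ (g(Q) = 3/(-4) = 3*(-¼) = -¾)
v(t) = 4 + t² (v(t) = t*t + 4 = t² + 4 = 4 + t²)
U(T) = 949/16 + 13*T (U(T) = 13*(T + (4 + (-¾)²)) = 13*(T + (4 + 9/16)) = 13*(T + 73/16) = 13*(73/16 + T) = 949/16 + 13*T)
U(4)*(107 - 92) = (949/16 + 13*4)*(107 - 92) = (949/16 + 52)*15 = (1781/16)*15 = 26715/16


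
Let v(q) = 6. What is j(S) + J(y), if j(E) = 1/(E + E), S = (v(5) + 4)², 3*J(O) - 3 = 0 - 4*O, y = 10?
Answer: -7397/600 ≈ -12.328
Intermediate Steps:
J(O) = 1 - 4*O/3 (J(O) = 1 + (0 - 4*O)/3 = 1 + (-4*O)/3 = 1 - 4*O/3)
S = 100 (S = (6 + 4)² = 10² = 100)
j(E) = 1/(2*E)
j(S) + J(y) = (½)/100 + (1 - 4/3*10) = (½)*(1/100) + (1 - 40/3) = 1/200 - 37/3 = -7397/600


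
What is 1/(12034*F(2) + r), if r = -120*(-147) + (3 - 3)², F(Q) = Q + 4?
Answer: 1/89844 ≈ 1.1130e-5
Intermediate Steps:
F(Q) = 4 + Q
r = 17640 (r = 17640 + 0² = 17640 + 0 = 17640)
1/(12034*F(2) + r) = 1/(12034*(4 + 2) + 17640) = 1/(12034*6 + 17640) = 1/(72204 + 17640) = 1/89844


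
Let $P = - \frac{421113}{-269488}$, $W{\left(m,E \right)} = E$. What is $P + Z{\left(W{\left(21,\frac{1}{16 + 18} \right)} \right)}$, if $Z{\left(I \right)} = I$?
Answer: $\frac{7293665}{4581296} \approx 1.5921$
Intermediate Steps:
$P = \frac{421113}{269488}$ ($P = \left(-421113\right) \left(- \frac{1}{269488}\right) = \frac{421113}{269488} \approx 1.5626$)
$P + Z{\left(W{\left(21,\frac{1}{16 + 18} \right)} \right)} = \frac{421113}{269488} + \frac{1}{16 + 18} = \frac{421113}{269488} + \frac{1}{34} = \frac{7293665}{4581296}$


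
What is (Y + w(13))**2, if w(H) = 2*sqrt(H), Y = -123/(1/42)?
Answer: 26687608 - 20664*sqrt(13) ≈ 2.6613e+7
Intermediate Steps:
Y = -5166 (Y = -123/1/42 = -123*42 = -5166)
(Y + w(13))**2 = (-5166 + 2*sqrt(13))**2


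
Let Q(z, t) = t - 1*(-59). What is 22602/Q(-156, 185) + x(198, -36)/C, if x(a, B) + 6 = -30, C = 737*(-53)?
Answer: 441432753/4765442 ≈ 92.632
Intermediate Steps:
C = -39061
x(a, B) = -36 (x(a, B) = -6 - 30 = -36)
Q(z, t) = 59 + t (Q(z, t) = t + 59 = 59 + t)
22602/Q(-156, 185) + x(198, -36)/C = 22602/(59 + 185) - 36/(-39061) = 22602/244 - 36*(-1/39061) = 22602*(1/244) + 36/39061 = 11301/122 + 36/39061 = 441432753/4765442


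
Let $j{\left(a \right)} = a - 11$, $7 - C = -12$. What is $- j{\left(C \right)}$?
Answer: $-8$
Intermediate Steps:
$C = 19$ ($C = 7 - -12 = 7 + 12 = 19$)
$j{\left(a \right)} = -11 + a$
$- j{\left(C \right)} = - (-11 + 19) = \left(-1\right) 8 = -8$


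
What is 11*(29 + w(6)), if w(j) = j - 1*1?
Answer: 374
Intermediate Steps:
w(j) = -1 + j (w(j) = j - 1 = -1 + j)
11*(29 + w(6)) = 11*(29 + (-1 + 6)) = 11*(29 + 5) = 11*34 = 374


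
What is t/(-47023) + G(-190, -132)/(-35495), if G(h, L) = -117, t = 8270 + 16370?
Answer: -869095109/1669081385 ≈ -0.52070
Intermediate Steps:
t = 24640
t/(-47023) + G(-190, -132)/(-35495) = 24640/(-47023) - 117/(-35495) = 24640*(-1/47023) - 117*(-1/35495) = -24640/47023 + 117/35495 = -869095109/1669081385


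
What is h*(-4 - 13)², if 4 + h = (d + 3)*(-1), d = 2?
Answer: -2601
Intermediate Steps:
h = -9 (h = -4 + (2 + 3)*(-1) = -4 + 5*(-1) = -4 - 5 = -9)
h*(-4 - 13)² = -9*(-4 - 13)² = -9*(-17)² = -9*289 = -2601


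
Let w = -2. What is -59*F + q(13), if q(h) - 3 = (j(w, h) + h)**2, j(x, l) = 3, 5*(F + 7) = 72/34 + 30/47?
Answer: 2554722/3995 ≈ 639.48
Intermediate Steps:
F = -25763/3995 (F = -7 + (72/34 + 30/47)/5 = -7 + (72*(1/34) + 30*(1/47))/5 = -7 + (36/17 + 30/47)/5 = -7 + (1/5)*(2202/799) = -7 + 2202/3995 = -25763/3995 ≈ -6.4488)
q(h) = 3 + (3 + h)**2
-59*F + q(13) = -59*(-25763/3995) + (3 + (3 + 13)**2) = 1520017/3995 + (3 + 16**2) = 1520017/3995 + (3 + 256) = 1520017/3995 + 259 = 2554722/3995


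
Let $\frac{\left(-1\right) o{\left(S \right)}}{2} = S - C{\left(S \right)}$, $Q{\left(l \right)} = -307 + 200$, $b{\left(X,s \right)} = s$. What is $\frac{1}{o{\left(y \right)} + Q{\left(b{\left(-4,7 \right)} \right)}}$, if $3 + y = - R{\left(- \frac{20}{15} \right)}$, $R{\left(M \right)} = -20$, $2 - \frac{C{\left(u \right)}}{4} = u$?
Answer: $- \frac{1}{261} \approx -0.0038314$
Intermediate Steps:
$C{\left(u \right)} = 8 - 4 u$
$Q{\left(l \right)} = -107$
$y = 17$ ($y = -3 - -20 = -3 + 20 = 17$)
$o{\left(S \right)} = 16 - 10 S$ ($o{\left(S \right)} = - 2 \left(S - \left(8 - 4 S\right)\right) = - 2 \left(S + \left(-8 + 4 S\right)\right) = - 2 \left(-8 + 5 S\right) = 16 - 10 S$)
$\frac{1}{o{\left(y \right)} + Q{\left(b{\left(-4,7 \right)} \right)}} = \frac{1}{\left(16 - 170\right) - 107} = \frac{1}{-154 - 107} = \frac{1}{-261} = - \frac{1}{261}$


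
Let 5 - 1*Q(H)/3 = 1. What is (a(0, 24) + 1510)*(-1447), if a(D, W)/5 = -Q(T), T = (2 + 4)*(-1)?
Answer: -2098150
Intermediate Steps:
T = -6 (T = 6*(-1) = -6)
Q(H) = 12 (Q(H) = 15 - 3*1 = 15 - 3 = 12)
a(D, W) = -60 (a(D, W) = 5*(-1*12) = 5*(-12) = -60)
(a(0, 24) + 1510)*(-1447) = (-60 + 1510)*(-1447) = 1450*(-1447) = -2098150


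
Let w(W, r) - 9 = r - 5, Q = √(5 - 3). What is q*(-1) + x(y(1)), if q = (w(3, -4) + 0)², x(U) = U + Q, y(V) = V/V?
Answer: 1 + √2 ≈ 2.4142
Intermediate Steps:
y(V) = 1
Q = √2 ≈ 1.4142
w(W, r) = 4 + r (w(W, r) = 9 + (r - 5) = 9 + (-5 + r) = 4 + r)
x(U) = U + √2
q = 0 (q = ((4 - 4) + 0)² = (0 + 0)² = 0² = 0)
q*(-1) + x(y(1)) = 0*(-1) + (1 + √2) = 0 + (1 + √2) = 1 + √2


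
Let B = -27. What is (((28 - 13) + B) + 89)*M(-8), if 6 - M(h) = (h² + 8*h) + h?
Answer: 1078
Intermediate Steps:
M(h) = 6 - h² - 9*h (M(h) = 6 - ((h² + 8*h) + h) = 6 - (h² + 9*h) = 6 + (-h² - 9*h) = 6 - h² - 9*h)
(((28 - 13) + B) + 89)*M(-8) = (((28 - 13) - 27) + 89)*(6 - 1*(-8)² - 9*(-8)) = ((15 - 27) + 89)*(6 - 1*64 + 72) = (-12 + 89)*(6 - 64 + 72) = 77*14 = 1078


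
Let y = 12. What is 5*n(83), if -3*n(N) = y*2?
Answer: -40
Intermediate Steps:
n(N) = -8 (n(N) = -4*2 = -1/3*24 = -8)
5*n(83) = 5*(-8) = -40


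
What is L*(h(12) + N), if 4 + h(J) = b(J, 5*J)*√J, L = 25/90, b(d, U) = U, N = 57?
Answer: 265/18 + 100*√3/3 ≈ 72.457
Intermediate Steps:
L = 5/18 (L = 25*(1/90) = 5/18 ≈ 0.27778)
h(J) = -4 + 5*J^(3/2) (h(J) = -4 + (5*J)*√J = -4 + 5*J^(3/2))
L*(h(12) + N) = 5*((-4 + 5*12^(3/2)) + 57)/18 = 5*((-4 + 5*(24*√3)) + 57)/18 = 5*((-4 + 120*√3) + 57)/18 = 5*(53 + 120*√3)/18 = 265/18 + 100*√3/3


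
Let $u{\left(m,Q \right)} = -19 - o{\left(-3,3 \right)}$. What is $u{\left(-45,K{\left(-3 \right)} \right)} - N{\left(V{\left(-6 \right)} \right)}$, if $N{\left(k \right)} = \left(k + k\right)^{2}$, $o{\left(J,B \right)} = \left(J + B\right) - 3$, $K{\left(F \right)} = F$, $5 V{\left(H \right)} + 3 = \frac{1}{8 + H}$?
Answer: $-17$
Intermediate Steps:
$V{\left(H \right)} = - \frac{3}{5} + \frac{1}{5 \left(8 + H\right)}$
$o{\left(J,B \right)} = -3 + B + J$ ($o{\left(J,B \right)} = \left(B + J\right) - 3 = -3 + B + J$)
$u{\left(m,Q \right)} = -16$ ($u{\left(m,Q \right)} = -19 - \left(-3 + 3 - 3\right) = -19 - -3 = -19 + 3 = -16$)
$N{\left(k \right)} = 4 k^{2}$ ($N{\left(k \right)} = \left(2 k\right)^{2} = 4 k^{2}$)
$u{\left(-45,K{\left(-3 \right)} \right)} - N{\left(V{\left(-6 \right)} \right)} = -16 - 4 \left(\frac{-23 - -18}{5 \left(8 - 6\right)}\right)^{2} = -16 - 4 \left(\frac{-23 + 18}{5 \cdot 2}\right)^{2} = -16 - 4 \left(\frac{1}{5} \cdot \frac{1}{2} \left(-5\right)\right)^{2} = -16 - 4 \left(- \frac{1}{2}\right)^{2} = -16 - 4 \cdot \frac{1}{4} = -16 - 1 = -17$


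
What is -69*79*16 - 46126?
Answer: -133342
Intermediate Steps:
-69*79*16 - 46126 = -5451*16 - 46126 = -87216 - 46126 = -133342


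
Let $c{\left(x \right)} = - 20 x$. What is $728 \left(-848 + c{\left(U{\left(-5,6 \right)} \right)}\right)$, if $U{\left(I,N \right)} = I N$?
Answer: $-180544$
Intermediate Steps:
$728 \left(-848 + c{\left(U{\left(-5,6 \right)} \right)}\right) = 728 \left(-848 - 20 \left(\left(-5\right) 6\right)\right) = 728 \left(-848 - -600\right) = 728 \left(-848 + 600\right) = 728 \left(-248\right) = -180544$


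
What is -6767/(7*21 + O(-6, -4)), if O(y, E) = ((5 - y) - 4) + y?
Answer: -6767/148 ≈ -45.723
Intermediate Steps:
O(y, E) = 1 (O(y, E) = (1 - y) + y = 1)
-6767/(7*21 + O(-6, -4)) = -6767/(7*21 + 1) = -6767/(147 + 1) = -6767/148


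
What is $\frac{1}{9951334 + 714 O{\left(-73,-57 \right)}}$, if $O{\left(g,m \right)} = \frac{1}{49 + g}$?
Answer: $\frac{4}{39805217} \approx 1.0049 \cdot 10^{-7}$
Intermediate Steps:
$\frac{1}{9951334 + 714 O{\left(-73,-57 \right)}} = \frac{1}{9951334 + \frac{714}{49 - 73}} = \frac{1}{9951334 + \frac{714}{-24}} = \frac{1}{9951334 + 714 \left(- \frac{1}{24}\right)} = \frac{1}{9951334 - \frac{119}{4}} = \frac{1}{\frac{39805217}{4}} = \frac{4}{39805217}$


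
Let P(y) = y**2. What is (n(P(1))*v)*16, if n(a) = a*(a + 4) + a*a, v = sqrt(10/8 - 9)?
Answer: 48*I*sqrt(31) ≈ 267.25*I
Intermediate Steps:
v = I*sqrt(31)/2 (v = sqrt(10*(1/8) - 9) = sqrt(5/4 - 9) = sqrt(-31/4) = I*sqrt(31)/2 ≈ 2.7839*I)
n(a) = a**2 + a*(4 + a) (n(a) = a*(4 + a) + a**2 = a**2 + a*(4 + a))
(n(P(1))*v)*16 = ((2*1**2*(2 + 1**2))*(I*sqrt(31)/2))*16 = ((2*1*(2 + 1))*(I*sqrt(31)/2))*16 = ((2*1*3)*(I*sqrt(31)/2))*16 = (6*(I*sqrt(31)/2))*16 = (3*I*sqrt(31))*16 = 48*I*sqrt(31)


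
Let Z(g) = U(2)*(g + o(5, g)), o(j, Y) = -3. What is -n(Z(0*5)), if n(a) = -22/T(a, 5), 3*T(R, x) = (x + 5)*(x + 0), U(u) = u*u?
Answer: 33/25 ≈ 1.3200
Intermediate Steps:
U(u) = u**2
T(R, x) = x*(5 + x)/3 (T(R, x) = ((x + 5)*(x + 0))/3 = ((5 + x)*x)/3 = (x*(5 + x))/3 = x*(5 + x)/3)
Z(g) = -12 + 4*g (Z(g) = 2**2*(g - 3) = 4*(-3 + g) = -12 + 4*g)
n(a) = -33/25 (n(a) = -22*3/(5*(5 + 5)) = -22/((1/3)*5*10) = -22/50/3 = -22*3/50 = -33/25)
-n(Z(0*5)) = -1*(-33/25) = 33/25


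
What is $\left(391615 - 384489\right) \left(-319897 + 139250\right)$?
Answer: $-1287290522$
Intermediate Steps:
$\left(391615 - 384489\right) \left(-319897 + 139250\right) = \left(391615 - 384489\right) \left(-180647\right) = 7126 \left(-180647\right) = -1287290522$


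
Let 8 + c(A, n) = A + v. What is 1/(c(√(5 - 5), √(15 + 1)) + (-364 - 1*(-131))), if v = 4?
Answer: -1/237 ≈ -0.0042194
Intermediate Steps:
c(A, n) = -4 + A (c(A, n) = -8 + (A + 4) = -8 + (4 + A) = -4 + A)
1/(c(√(5 - 5), √(15 + 1)) + (-364 - 1*(-131))) = 1/((-4 + √(5 - 5)) + (-364 - 1*(-131))) = 1/((-4 + √0) + (-364 + 131)) = 1/((-4 + 0) - 233) = 1/(-4 - 233) = 1/(-237) = -1/237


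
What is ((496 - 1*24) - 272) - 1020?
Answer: -820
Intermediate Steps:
((496 - 1*24) - 272) - 1020 = ((496 - 24) - 272) - 1020 = (472 - 272) - 1020 = 200 - 1020 = -820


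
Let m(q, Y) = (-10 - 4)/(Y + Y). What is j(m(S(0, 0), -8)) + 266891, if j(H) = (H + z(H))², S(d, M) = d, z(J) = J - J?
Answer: 17081073/64 ≈ 2.6689e+5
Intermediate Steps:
z(J) = 0
m(q, Y) = -7/Y (m(q, Y) = -14*1/(2*Y) = -7/Y)
j(H) = H² (j(H) = (H + 0)² = H²)
j(m(S(0, 0), -8)) + 266891 = (-7/(-8))² + 266891 = (-7*(-⅛))² + 266891 = (7/8)² + 266891 = 49/64 + 266891 = 17081073/64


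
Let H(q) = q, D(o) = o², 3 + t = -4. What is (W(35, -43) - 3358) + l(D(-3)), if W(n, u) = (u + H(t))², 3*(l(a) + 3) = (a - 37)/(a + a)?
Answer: -23261/27 ≈ -861.52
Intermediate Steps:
t = -7 (t = -3 - 4 = -7)
l(a) = -3 + (-37 + a)/(6*a) (l(a) = -3 + ((a - 37)/(a + a))/3 = -3 + ((-37 + a)/((2*a)))/3 = -3 + ((-37 + a)*(1/(2*a)))/3 = -3 + ((-37 + a)/(2*a))/3 = -3 + (-37 + a)/(6*a))
W(n, u) = (-7 + u)² (W(n, u) = (u - 7)² = (-7 + u)²)
(W(35, -43) - 3358) + l(D(-3)) = ((-7 - 43)² - 3358) + (-37 - 17*(-3)²)/(6*((-3)²)) = ((-50)² - 3358) + (⅙)*(-37 - 17*9)/9 = (2500 - 3358) + (⅙)*(⅑)*(-37 - 153) = -858 + (⅙)*(⅑)*(-190) = -858 - 95/27 = -23261/27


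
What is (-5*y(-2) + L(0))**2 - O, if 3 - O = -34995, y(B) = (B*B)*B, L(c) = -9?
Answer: -34037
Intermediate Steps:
y(B) = B**3 (y(B) = B**2*B = B**3)
O = 34998 (O = 3 - 1*(-34995) = 3 + 34995 = 34998)
(-5*y(-2) + L(0))**2 - O = (-5*(-2)**3 - 9)**2 - 1*34998 = (-5*(-8) - 9)**2 - 34998 = (40 - 9)**2 - 34998 = 31**2 - 34998 = 961 - 34998 = -34037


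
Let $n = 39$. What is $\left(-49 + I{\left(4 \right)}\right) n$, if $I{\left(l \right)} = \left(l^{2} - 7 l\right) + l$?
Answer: $-2223$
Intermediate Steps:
$I{\left(l \right)} = l^{2} - 6 l$
$\left(-49 + I{\left(4 \right)}\right) n = \left(-49 + 4 \left(-6 + 4\right)\right) 39 = \left(-49 + 4 \left(-2\right)\right) 39 = \left(-49 - 8\right) 39 = \left(-57\right) 39 = -2223$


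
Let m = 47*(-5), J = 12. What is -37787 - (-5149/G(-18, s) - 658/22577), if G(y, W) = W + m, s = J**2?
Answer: -77749845104/2054507 ≈ -37844.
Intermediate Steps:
s = 144 (s = 12**2 = 144)
m = -235
G(y, W) = -235 + W (G(y, W) = W - 235 = -235 + W)
-37787 - (-5149/G(-18, s) - 658/22577) = -37787 - (-5149/(-235 + 144) - 658/22577) = -37787 - (-5149/(-91) - 658*1/22577) = -37787 - (-5149*(-1/91) - 658/22577) = -37787 - (5149/91 - 658/22577) = -37787 - 1*116189095/2054507 = -37787 - 116189095/2054507 = -77749845104/2054507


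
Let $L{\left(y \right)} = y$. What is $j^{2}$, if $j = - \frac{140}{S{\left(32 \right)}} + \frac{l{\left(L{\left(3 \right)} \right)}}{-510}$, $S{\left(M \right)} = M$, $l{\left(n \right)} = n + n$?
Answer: $\frac{8898289}{462400} \approx 19.244$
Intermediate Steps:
$l{\left(n \right)} = 2 n$
$j = - \frac{2983}{680}$ ($j = - \frac{140}{32} + \frac{2 \cdot 3}{-510} = \left(-140\right) \frac{1}{32} + 6 \left(- \frac{1}{510}\right) = - \frac{35}{8} - \frac{1}{85} = - \frac{2983}{680} \approx -4.3868$)
$j^{2} = \left(- \frac{2983}{680}\right)^{2} = \frac{8898289}{462400}$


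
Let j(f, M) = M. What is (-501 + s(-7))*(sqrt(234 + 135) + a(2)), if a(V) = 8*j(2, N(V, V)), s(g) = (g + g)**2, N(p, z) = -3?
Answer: 7320 - 915*sqrt(41) ≈ 1461.1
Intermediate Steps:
s(g) = 4*g**2 (s(g) = (2*g)**2 = 4*g**2)
a(V) = -24 (a(V) = 8*(-3) = -24)
(-501 + s(-7))*(sqrt(234 + 135) + a(2)) = (-501 + 4*(-7)**2)*(sqrt(234 + 135) - 24) = (-501 + 4*49)*(sqrt(369) - 24) = (-501 + 196)*(3*sqrt(41) - 24) = -305*(-24 + 3*sqrt(41)) = 7320 - 915*sqrt(41)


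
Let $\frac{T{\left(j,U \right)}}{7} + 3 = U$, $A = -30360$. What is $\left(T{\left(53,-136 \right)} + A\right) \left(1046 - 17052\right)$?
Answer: $501515998$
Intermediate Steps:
$T{\left(j,U \right)} = -21 + 7 U$
$\left(T{\left(53,-136 \right)} + A\right) \left(1046 - 17052\right) = \left(\left(-21 + 7 \left(-136\right)\right) - 30360\right) \left(1046 - 17052\right) = \left(\left(-21 - 952\right) - 30360\right) \left(-16006\right) = \left(-973 - 30360\right) \left(-16006\right) = \left(-31333\right) \left(-16006\right) = 501515998$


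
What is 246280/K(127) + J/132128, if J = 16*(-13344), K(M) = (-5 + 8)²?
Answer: 1016830072/37161 ≈ 27363.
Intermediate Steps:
K(M) = 9 (K(M) = 3² = 9)
J = -213504
246280/K(127) + J/132128 = 246280/9 - 213504/132128 = 246280*(⅑) - 213504*1/132128 = 246280/9 - 6672/4129 = 1016830072/37161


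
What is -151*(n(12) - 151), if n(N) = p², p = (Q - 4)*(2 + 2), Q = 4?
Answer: 22801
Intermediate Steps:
p = 0 (p = (4 - 4)*(2 + 2) = 0*4 = 0)
n(N) = 0 (n(N) = 0² = 0)
-151*(n(12) - 151) = -151*(0 - 151) = -151*(-151) = 22801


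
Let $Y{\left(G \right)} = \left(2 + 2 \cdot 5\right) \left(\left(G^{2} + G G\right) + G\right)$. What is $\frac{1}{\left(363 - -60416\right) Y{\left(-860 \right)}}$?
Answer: $\frac{1}{1078224322320} \approx 9.2745 \cdot 10^{-13}$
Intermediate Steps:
$Y{\left(G \right)} = 12 G + 24 G^{2}$ ($Y{\left(G \right)} = \left(2 + 10\right) \left(\left(G^{2} + G^{2}\right) + G\right) = 12 \left(2 G^{2} + G\right) = 12 \left(G + 2 G^{2}\right) = 12 G + 24 G^{2}$)
$\frac{1}{\left(363 - -60416\right) Y{\left(-860 \right)}} = \frac{1}{\left(363 - -60416\right) 12 \left(-860\right) \left(1 + 2 \left(-860\right)\right)} = \frac{1}{\left(363 + 60416\right) 12 \left(-860\right) \left(1 - 1720\right)} = \frac{1}{60779 \cdot 12 \left(-860\right) \left(-1719\right)} = \frac{1}{60779 \cdot 17740080} = \frac{1}{60779} \cdot \frac{1}{17740080} = \frac{1}{1078224322320}$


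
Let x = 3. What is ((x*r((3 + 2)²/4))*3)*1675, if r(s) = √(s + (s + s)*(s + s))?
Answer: 75375*√26/2 ≈ 1.9217e+5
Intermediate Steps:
r(s) = √(s + 4*s²) (r(s) = √(s + (2*s)*(2*s)) = √(s + 4*s²))
((x*r((3 + 2)²/4))*3)*1675 = ((3*√(((3 + 2)²/4)*(1 + 4*((3 + 2)²/4))))*3)*1675 = ((3*√((5²*(¼))*(1 + 4*(5²*(¼)))))*3)*1675 = ((3*√((25*(¼))*(1 + 4*(25*(¼)))))*3)*1675 = ((3*√(25*(1 + 4*(25/4))/4))*3)*1675 = ((3*√(25*(1 + 25)/4))*3)*1675 = ((3*√((25/4)*26))*3)*1675 = ((3*√(325/2))*3)*1675 = ((3*(5*√26/2))*3)*1675 = ((15*√26/2)*3)*1675 = (45*√26/2)*1675 = 75375*√26/2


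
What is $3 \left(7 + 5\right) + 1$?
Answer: $37$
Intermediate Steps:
$3 \left(7 + 5\right) + 1 = 3 \cdot 12 + 1 = 36 + 1 = 37$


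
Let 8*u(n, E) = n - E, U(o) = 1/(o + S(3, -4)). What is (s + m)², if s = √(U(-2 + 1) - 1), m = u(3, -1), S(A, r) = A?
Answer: (1 + I*√2)²/4 ≈ -0.25 + 0.70711*I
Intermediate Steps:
U(o) = 1/(3 + o) (U(o) = 1/(o + 3) = 1/(3 + o))
u(n, E) = -E/8 + n/8 (u(n, E) = (n - E)/8 = -E/8 + n/8)
m = ½ (m = -⅛*(-1) + (⅛)*3 = ⅛ + 3/8 = ½ ≈ 0.50000)
s = I*√2/2 (s = √(1/(3 + (-2 + 1)) - 1) = √(1/(3 - 1) - 1) = √(1/2 - 1) = √(½ - 1) = √(-½) = I*√2/2 ≈ 0.70711*I)
(s + m)² = (I*√2/2 + ½)² = (½ + I*√2/2)²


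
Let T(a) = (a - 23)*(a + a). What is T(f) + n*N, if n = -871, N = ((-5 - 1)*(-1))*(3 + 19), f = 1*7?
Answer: -115196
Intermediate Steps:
f = 7
N = 132 (N = -6*(-1)*22 = 6*22 = 132)
T(a) = 2*a*(-23 + a) (T(a) = (-23 + a)*(2*a) = 2*a*(-23 + a))
T(f) + n*N = 2*7*(-23 + 7) - 871*132 = 2*7*(-16) - 114972 = -224 - 114972 = -115196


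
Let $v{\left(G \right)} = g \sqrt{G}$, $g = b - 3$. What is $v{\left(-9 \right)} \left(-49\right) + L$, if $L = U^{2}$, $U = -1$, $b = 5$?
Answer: $1 - 294 i \approx 1.0 - 294.0 i$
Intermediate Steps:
$g = 2$ ($g = 5 - 3 = 2$)
$v{\left(G \right)} = 2 \sqrt{G}$
$L = 1$ ($L = \left(-1\right)^{2} = 1$)
$v{\left(-9 \right)} \left(-49\right) + L = 2 \sqrt{-9} \left(-49\right) + 1 = 2 \cdot 3 i \left(-49\right) + 1 = 6 i \left(-49\right) + 1 = - 294 i + 1 = 1 - 294 i$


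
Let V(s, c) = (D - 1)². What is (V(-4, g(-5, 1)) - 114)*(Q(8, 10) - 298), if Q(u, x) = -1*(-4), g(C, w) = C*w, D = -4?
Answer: 26166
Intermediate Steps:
Q(u, x) = 4
V(s, c) = 25 (V(s, c) = (-4 - 1)² = (-5)² = 25)
(V(-4, g(-5, 1)) - 114)*(Q(8, 10) - 298) = (25 - 114)*(4 - 298) = -89*(-294) = 26166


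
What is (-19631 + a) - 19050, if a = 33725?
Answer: -4956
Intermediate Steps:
(-19631 + a) - 19050 = (-19631 + 33725) - 19050 = 14094 - 19050 = -4956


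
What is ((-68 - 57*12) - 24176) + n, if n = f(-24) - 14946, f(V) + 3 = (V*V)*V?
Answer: -53701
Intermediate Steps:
f(V) = -3 + V**3 (f(V) = -3 + (V*V)*V = -3 + V**2*V = -3 + V**3)
n = -28773 (n = (-3 + (-24)**3) - 14946 = (-3 - 13824) - 14946 = -13827 - 14946 = -28773)
((-68 - 57*12) - 24176) + n = ((-68 - 57*12) - 24176) - 28773 = ((-68 - 684) - 24176) - 28773 = (-752 - 24176) - 28773 = -24928 - 28773 = -53701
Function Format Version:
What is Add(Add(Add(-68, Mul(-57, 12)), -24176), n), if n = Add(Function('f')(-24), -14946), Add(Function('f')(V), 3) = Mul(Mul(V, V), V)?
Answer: -53701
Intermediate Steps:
Function('f')(V) = Add(-3, Pow(V, 3)) (Function('f')(V) = Add(-3, Mul(Mul(V, V), V)) = Add(-3, Mul(Pow(V, 2), V)) = Add(-3, Pow(V, 3)))
n = -28773 (n = Add(Add(-3, Pow(-24, 3)), -14946) = Add(Add(-3, -13824), -14946) = Add(-13827, -14946) = -28773)
Add(Add(Add(-68, Mul(-57, 12)), -24176), n) = Add(Add(Add(-68, Mul(-57, 12)), -24176), -28773) = Add(Add(Add(-68, -684), -24176), -28773) = Add(Add(-752, -24176), -28773) = Add(-24928, -28773) = -53701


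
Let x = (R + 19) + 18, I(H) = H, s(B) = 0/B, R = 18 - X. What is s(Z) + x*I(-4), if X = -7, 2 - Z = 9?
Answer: -248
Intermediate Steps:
Z = -7 (Z = 2 - 1*9 = 2 - 9 = -7)
R = 25 (R = 18 - 1*(-7) = 18 + 7 = 25)
s(B) = 0
x = 62 (x = (25 + 19) + 18 = 44 + 18 = 62)
s(Z) + x*I(-4) = 0 + 62*(-4) = 0 - 248 = -248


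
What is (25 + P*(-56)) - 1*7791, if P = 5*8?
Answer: -10006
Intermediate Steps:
P = 40
(25 + P*(-56)) - 1*7791 = (25 + 40*(-56)) - 1*7791 = (25 - 2240) - 7791 = -2215 - 7791 = -10006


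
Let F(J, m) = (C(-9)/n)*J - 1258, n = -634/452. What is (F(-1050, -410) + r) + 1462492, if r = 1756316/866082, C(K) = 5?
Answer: 201103513254884/137273997 ≈ 1.4650e+6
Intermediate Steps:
n = -317/226 (n = -634*1/452 = -317/226 ≈ -1.4027)
r = 878158/433041 (r = 1756316*(1/866082) = 878158/433041 ≈ 2.0279)
F(J, m) = -1258 - 1130*J/317 (F(J, m) = (5/(-317/226))*J - 1258 = (5*(-226/317))*J - 1258 = -1130*J/317 - 1258 = -1258 - 1130*J/317)
(F(-1050, -410) + r) + 1462492 = ((-1258 - 1130/317*(-1050)) + 878158/433041) + 1462492 = ((-1258 + 1186500/317) + 878158/433041) + 1462492 = (787714/317 + 878158/433041) + 1462492 = 341390834360/137273997 + 1462492 = 201103513254884/137273997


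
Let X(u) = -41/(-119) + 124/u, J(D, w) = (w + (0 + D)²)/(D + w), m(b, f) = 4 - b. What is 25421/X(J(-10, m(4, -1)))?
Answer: -15125495/7173 ≈ -2108.7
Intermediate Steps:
J(D, w) = (w + D²)/(D + w)
X(u) = 41/119 + 124/u (X(u) = -41*(-1/119) + 124/u = 41/119 + 124/u)
25421/X(J(-10, m(4, -1))) = 25421/(41/119 + 124/((((4 - 1*4) + (-10)²)/(-10 + (4 - 1*4))))) = 25421/(41/119 + 124/((((4 - 4) + 100)/(-10 + (4 - 4))))) = 25421/(41/119 + 124/(((0 + 100)/(-10 + 0)))) = 25421/(41/119 + 124/((100/(-10)))) = 25421/(41/119 + 124/((-⅒*100))) = 25421/(41/119 + 124/(-10)) = 25421/(41/119 + 124*(-⅒)) = 25421/(41/119 - 62/5) = 25421/(-7173/595) = 25421*(-595/7173) = -15125495/7173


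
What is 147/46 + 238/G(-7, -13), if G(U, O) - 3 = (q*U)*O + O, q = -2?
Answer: 4319/2208 ≈ 1.9561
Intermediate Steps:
G(U, O) = 3 + O - 2*O*U (G(U, O) = 3 + ((-2*U)*O + O) = 3 + (-2*O*U + O) = 3 + (O - 2*O*U) = 3 + O - 2*O*U)
147/46 + 238/G(-7, -13) = 147/46 + 238/(3 - 13 - 2*(-13)*(-7)) = 147*(1/46) + 238/(3 - 13 - 182) = 147/46 + 238/(-192) = 147/46 + 238*(-1/192) = 147/46 - 119/96 = 4319/2208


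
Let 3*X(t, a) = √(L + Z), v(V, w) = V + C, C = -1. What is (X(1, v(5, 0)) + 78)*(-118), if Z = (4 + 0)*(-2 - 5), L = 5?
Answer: -9204 - 118*I*√23/3 ≈ -9204.0 - 188.64*I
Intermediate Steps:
Z = -28 (Z = 4*(-7) = -28)
v(V, w) = -1 + V (v(V, w) = V - 1 = -1 + V)
X(t, a) = I*√23/3 (X(t, a) = √(5 - 28)/3 = √(-23)/3 = (I*√23)/3 = I*√23/3)
(X(1, v(5, 0)) + 78)*(-118) = (I*√23/3 + 78)*(-118) = (78 + I*√23/3)*(-118) = -9204 - 118*I*√23/3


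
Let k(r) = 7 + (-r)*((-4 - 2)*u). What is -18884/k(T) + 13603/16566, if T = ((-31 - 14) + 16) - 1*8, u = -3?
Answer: -303677525/11148918 ≈ -27.238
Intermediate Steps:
T = -37 (T = (-45 + 16) - 8 = -29 - 8 = -37)
k(r) = 7 - 18*r (k(r) = 7 + (-r)*((-4 - 2)*(-3)) = 7 + (-r)*(-6*(-3)) = 7 - r*18 = 7 - 18*r)
-18884/k(T) + 13603/16566 = -18884/(7 - 18*(-37)) + 13603/16566 = -18884/(7 + 666) + 13603*(1/16566) = -18884/673 + 13603/16566 = -303677525/11148918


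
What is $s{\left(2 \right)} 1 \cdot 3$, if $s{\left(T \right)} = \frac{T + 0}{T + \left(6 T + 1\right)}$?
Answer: $\frac{2}{5} \approx 0.4$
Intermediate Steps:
$s{\left(T \right)} = \frac{T}{1 + 7 T}$ ($s{\left(T \right)} = \frac{T}{T + \left(1 + 6 T\right)} = \frac{T}{1 + 7 T}$)
$s{\left(2 \right)} 1 \cdot 3 = \frac{2}{1 + 7 \cdot 2} \cdot 1 \cdot 3 = \frac{2}{1 + 14} \cdot 1 \cdot 3 = \frac{2}{15} \cdot 1 \cdot 3 = \frac{2}{15} \cdot 3 = \frac{2}{5}$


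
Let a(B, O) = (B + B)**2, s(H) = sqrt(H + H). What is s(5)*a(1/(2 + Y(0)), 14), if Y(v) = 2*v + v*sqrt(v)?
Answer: sqrt(10) ≈ 3.1623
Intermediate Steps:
Y(v) = v**(3/2) + 2*v (Y(v) = 2*v + v**(3/2) = v**(3/2) + 2*v)
s(H) = sqrt(2)*sqrt(H) (s(H) = sqrt(2*H) = sqrt(2)*sqrt(H))
a(B, O) = 4*B**2 (a(B, O) = (2*B)**2 = 4*B**2)
s(5)*a(1/(2 + Y(0)), 14) = (sqrt(2)*sqrt(5))*(4*(1/(2 + (0**(3/2) + 2*0)))**2) = sqrt(10)*(4*(1/(2 + (0 + 0)))**2) = sqrt(10)*(4*(1/(2 + 0))**2) = sqrt(10)*(4*(1/2)**2) = sqrt(10)*(4*(1/4)) = sqrt(10)*1 = sqrt(10)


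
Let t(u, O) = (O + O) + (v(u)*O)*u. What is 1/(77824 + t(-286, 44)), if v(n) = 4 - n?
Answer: -1/3571448 ≈ -2.8000e-7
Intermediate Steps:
t(u, O) = 2*O + O*u*(4 - u) (t(u, O) = (O + O) + ((4 - u)*O)*u = 2*O + (O*(4 - u))*u = 2*O + O*u*(4 - u))
1/(77824 + t(-286, 44)) = 1/(77824 - 1*44*(-2 - 286*(-4 - 286))) = 1/(77824 - 1*44*(-2 - 286*(-290))) = 1/(77824 - 1*44*(-2 + 82940)) = 1/(77824 - 1*44*82938) = 1/(77824 - 3649272) = 1/(-3571448) = -1/3571448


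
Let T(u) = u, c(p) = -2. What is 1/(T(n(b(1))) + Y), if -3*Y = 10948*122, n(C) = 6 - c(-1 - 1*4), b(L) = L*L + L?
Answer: -3/1335632 ≈ -2.2461e-6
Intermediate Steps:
b(L) = L + L**2 (b(L) = L**2 + L = L + L**2)
n(C) = 8 (n(C) = 6 - 1*(-2) = 6 + 2 = 8)
Y = -1335656/3 (Y = -10948*122/3 = -1/3*1335656 = -1335656/3 ≈ -4.4522e+5)
1/(T(n(b(1))) + Y) = 1/(8 - 1335656/3) = 1/(-1335632/3) = -3/1335632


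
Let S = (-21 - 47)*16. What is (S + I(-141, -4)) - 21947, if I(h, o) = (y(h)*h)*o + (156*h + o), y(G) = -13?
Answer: -52367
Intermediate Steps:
I(h, o) = o + 156*h - 13*h*o (I(h, o) = (-13*h)*o + (156*h + o) = -13*h*o + (o + 156*h) = o + 156*h - 13*h*o)
S = -1088 (S = -68*16 = -1088)
(S + I(-141, -4)) - 21947 = (-1088 + (-4 + 156*(-141) - 13*(-141)*(-4))) - 21947 = (-1088 + (-4 - 21996 - 7332)) - 21947 = (-1088 - 29332) - 21947 = -30420 - 21947 = -52367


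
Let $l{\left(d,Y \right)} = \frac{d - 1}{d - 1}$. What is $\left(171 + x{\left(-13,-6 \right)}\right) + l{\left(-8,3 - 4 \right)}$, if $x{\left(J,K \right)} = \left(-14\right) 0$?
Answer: $172$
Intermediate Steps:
$l{\left(d,Y \right)} = 1$ ($l{\left(d,Y \right)} = \frac{-1 + d}{-1 + d} = 1$)
$x{\left(J,K \right)} = 0$
$\left(171 + x{\left(-13,-6 \right)}\right) + l{\left(-8,3 - 4 \right)} = \left(171 + 0\right) + 1 = 171 + 1 = 172$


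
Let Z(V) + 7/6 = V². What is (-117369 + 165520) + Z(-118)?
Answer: 372443/6 ≈ 62074.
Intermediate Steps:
Z(V) = -7/6 + V²
(-117369 + 165520) + Z(-118) = (-117369 + 165520) + (-7/6 + (-118)²) = 48151 + (-7/6 + 13924) = 48151 + 83537/6 = 372443/6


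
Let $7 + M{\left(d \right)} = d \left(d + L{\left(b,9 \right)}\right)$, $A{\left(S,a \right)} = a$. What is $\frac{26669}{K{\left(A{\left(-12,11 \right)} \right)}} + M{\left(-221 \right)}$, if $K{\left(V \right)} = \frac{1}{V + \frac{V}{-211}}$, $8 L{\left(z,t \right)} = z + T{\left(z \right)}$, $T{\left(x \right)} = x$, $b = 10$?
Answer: $\frac{143585573}{422} \approx 3.4025 \cdot 10^{5}$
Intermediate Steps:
$L{\left(z,t \right)} = \frac{z}{4}$ ($L{\left(z,t \right)} = \frac{z + z}{8} = \frac{2 z}{8} = \frac{z}{4}$)
$K{\left(V \right)} = \frac{211}{210 V}$ ($K{\left(V \right)} = \frac{1}{V + V \left(- \frac{1}{211}\right)} = \frac{1}{V - \frac{V}{211}} = \frac{1}{\frac{210}{211} V} = \frac{211}{210 V}$)
$M{\left(d \right)} = -7 + d \left(\frac{5}{2} + d\right)$ ($M{\left(d \right)} = -7 + d \left(d + \frac{1}{4} \cdot 10\right) = -7 + d \left(d + \frac{5}{2}\right) = -7 + d \left(\frac{5}{2} + d\right)$)
$\frac{26669}{K{\left(A{\left(-12,11 \right)} \right)}} + M{\left(-221 \right)} = \frac{26669}{\frac{211}{210} \cdot \frac{1}{11}} + \left(-7 + \left(-221\right)^{2} + \frac{5}{2} \left(-221\right)\right) = \frac{26669}{\frac{211}{210} \cdot \frac{1}{11}} - - \frac{96563}{2} = \frac{26669}{\frac{211}{2310}} + \frac{96563}{2} = 26669 \cdot \frac{2310}{211} + \frac{96563}{2} = \frac{61605390}{211} + \frac{96563}{2} = \frac{143585573}{422}$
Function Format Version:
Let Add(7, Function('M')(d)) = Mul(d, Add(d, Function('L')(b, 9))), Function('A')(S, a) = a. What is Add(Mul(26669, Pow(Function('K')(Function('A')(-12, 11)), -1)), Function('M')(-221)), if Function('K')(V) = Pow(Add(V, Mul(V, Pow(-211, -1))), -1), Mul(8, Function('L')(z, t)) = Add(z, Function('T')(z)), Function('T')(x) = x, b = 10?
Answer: Rational(143585573, 422) ≈ 3.4025e+5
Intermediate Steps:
Function('L')(z, t) = Mul(Rational(1, 4), z) (Function('L')(z, t) = Mul(Rational(1, 8), Add(z, z)) = Mul(Rational(1, 8), Mul(2, z)) = Mul(Rational(1, 4), z))
Function('K')(V) = Mul(Rational(211, 210), Pow(V, -1)) (Function('K')(V) = Pow(Add(V, Mul(V, Rational(-1, 211))), -1) = Pow(Add(V, Mul(Rational(-1, 211), V)), -1) = Pow(Mul(Rational(210, 211), V), -1) = Mul(Rational(211, 210), Pow(V, -1)))
Function('M')(d) = Add(-7, Mul(d, Add(Rational(5, 2), d))) (Function('M')(d) = Add(-7, Mul(d, Add(d, Mul(Rational(1, 4), 10)))) = Add(-7, Mul(d, Add(d, Rational(5, 2)))) = Add(-7, Mul(d, Add(Rational(5, 2), d))))
Add(Mul(26669, Pow(Function('K')(Function('A')(-12, 11)), -1)), Function('M')(-221)) = Add(Mul(26669, Pow(Mul(Rational(211, 210), Pow(11, -1)), -1)), Add(-7, Pow(-221, 2), Mul(Rational(5, 2), -221))) = Add(Mul(26669, Pow(Mul(Rational(211, 210), Rational(1, 11)), -1)), Add(-7, 48841, Rational(-1105, 2))) = Add(Mul(26669, Pow(Rational(211, 2310), -1)), Rational(96563, 2)) = Add(Mul(26669, Rational(2310, 211)), Rational(96563, 2)) = Add(Rational(61605390, 211), Rational(96563, 2)) = Rational(143585573, 422)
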